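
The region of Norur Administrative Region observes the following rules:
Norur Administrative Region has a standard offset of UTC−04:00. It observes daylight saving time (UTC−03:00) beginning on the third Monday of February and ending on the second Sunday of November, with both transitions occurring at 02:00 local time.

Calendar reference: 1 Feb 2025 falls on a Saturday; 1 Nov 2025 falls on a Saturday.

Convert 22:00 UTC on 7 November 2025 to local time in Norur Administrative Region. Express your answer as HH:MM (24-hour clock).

19:00

1 February 2025 is a Saturday, so the first Monday is February 3 and the third is February 17.
1 November 2025 is a Saturday, so the first Sunday is November 2 and the second is November 9.
At the standard offset (UTC−04:00), 22:00 UTC − 4h = 18:00 Norur Administrative Region standard time.
The standard-time date in Norur Administrative Region, 7 November 2025, falls between 17 February and 9 November, so daylight saving is in effect and Norur Administrative Region is at UTC−03:00.
22:00 UTC − 3h = 19:00 local.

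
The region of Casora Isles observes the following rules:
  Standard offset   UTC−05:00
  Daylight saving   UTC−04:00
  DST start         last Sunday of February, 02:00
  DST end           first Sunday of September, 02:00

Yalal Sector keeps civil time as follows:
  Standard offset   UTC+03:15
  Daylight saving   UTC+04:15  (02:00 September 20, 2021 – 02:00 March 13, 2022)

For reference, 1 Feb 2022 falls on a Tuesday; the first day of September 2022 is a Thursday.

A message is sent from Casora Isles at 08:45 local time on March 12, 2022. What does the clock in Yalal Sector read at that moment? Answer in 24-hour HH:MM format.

17:00

1 February 2022 is a Tuesday, so Sundays fall on 6, 13, 20, 27; the last is February 27.
1 September 2022 is a Thursday, so the first Sunday is September 4.
March 12, 2022 lies within the daylight-saving period (27 February – 4 September), so Casora Isles is on daylight time, UTC−04:00.
08:45 Casora Isles + 4h = 12:45 UTC.
At the standard offset (UTC+03:15), 12:45 UTC + 3h15m = 16:00 Yalal Sector standard time.
The standard-time date in Yalal Sector, March 12, 2022, falls between 20 September 2021 and 13 March 2022, so daylight saving is in effect and Yalal Sector is at UTC+04:15.
12:45 UTC + 4h15m = 17:00 Yalal Sector.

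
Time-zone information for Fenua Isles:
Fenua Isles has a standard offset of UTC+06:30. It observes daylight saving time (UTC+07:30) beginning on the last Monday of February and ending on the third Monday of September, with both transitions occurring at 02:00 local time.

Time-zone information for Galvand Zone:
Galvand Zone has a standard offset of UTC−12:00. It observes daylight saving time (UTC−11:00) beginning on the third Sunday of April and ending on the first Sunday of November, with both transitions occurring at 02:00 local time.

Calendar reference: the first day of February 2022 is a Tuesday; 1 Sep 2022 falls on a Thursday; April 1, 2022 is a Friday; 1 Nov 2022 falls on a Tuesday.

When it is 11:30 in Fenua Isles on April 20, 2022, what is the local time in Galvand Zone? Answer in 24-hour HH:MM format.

1 February 2022 is a Tuesday, so Mondays fall on 7, 14, 21, 28; the last is February 28.
1 September 2022 is a Thursday, so the first Monday is September 5 and the third is September 19.
April 20, 2022 lies within the daylight-saving period (28 February – 19 September), so Fenua Isles is on daylight time, UTC+07:30.
11:30 Fenua Isles − 7h30m = 04:00 UTC.
1 April 2022 is a Friday, so the first Sunday is April 3 and the third is April 17.
1 November 2022 is a Tuesday, so the first Sunday is November 6.
At the standard offset (UTC−12:00), 04:00 UTC − 12h = 16:00 Galvand Zone standard time (rolling into the previous day, 19 April 2022).
Daylight saving runs 17 April – 6 November; the standard-time date in Galvand Zone, April 19, 2022, is inside that window, so Galvand Zone is at UTC−11:00.
04:00 UTC − 11h = 17:00 Galvand Zone (rolling into the previous day, 19 April 2022).

17:00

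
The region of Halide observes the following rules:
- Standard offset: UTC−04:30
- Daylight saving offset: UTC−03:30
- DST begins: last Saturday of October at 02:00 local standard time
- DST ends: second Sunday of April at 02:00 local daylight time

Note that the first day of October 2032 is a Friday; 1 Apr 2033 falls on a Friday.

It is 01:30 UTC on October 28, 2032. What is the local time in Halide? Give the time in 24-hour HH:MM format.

1 October 2032 is a Friday, so Saturdays fall on 2, 9, 16, 23, 30; the last is October 30.
1 April 2033 is a Friday, so the first Sunday is April 3 and the second is April 10.
At the standard offset (UTC−04:30), 01:30 UTC − 4h30m = 21:00 Halide standard time (rolling into the previous day, 27 October 2032).
Daylight saving runs 30 October 2032 – 10 April 2033; the standard-time date in Halide, October 27, 2032, is outside that window, so Halide is on standard time at UTC−04:30.
01:30 UTC − 4h30m = 21:00 local (rolling into the previous day, 27 October 2032).

21:00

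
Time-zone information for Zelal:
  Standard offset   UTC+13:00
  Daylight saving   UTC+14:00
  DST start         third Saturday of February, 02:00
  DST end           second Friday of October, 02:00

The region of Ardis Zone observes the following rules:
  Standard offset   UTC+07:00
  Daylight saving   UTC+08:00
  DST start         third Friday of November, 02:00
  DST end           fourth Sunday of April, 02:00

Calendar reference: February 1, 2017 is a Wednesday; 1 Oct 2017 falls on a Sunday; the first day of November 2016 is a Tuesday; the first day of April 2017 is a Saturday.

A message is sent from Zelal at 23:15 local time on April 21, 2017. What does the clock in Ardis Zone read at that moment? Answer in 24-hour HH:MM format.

17:15

1 February 2017 is a Wednesday, so the first Saturday is February 4 and the third is February 18.
1 October 2017 is a Sunday, so the first Friday is October 6 and the second is October 13.
April 21, 2017 falls between 18 February and 13 October, so daylight saving is in effect and Zelal is at UTC+14:00.
23:15 Zelal − 14h = 09:15 UTC.
1 November 2016 is a Tuesday, so the first Friday is November 4 and the third is November 18.
1 April 2017 is a Saturday, so the first Sunday is April 2 and the fourth is April 23.
At the standard offset (UTC+07:00), 09:15 UTC + 7h = 16:15 Ardis Zone standard time.
Daylight saving runs 18 November 2016 – 23 April 2017; the standard-time date in Ardis Zone, April 21, 2017, is inside that window, so Ardis Zone is at UTC+08:00.
09:15 UTC + 8h = 17:15 Ardis Zone.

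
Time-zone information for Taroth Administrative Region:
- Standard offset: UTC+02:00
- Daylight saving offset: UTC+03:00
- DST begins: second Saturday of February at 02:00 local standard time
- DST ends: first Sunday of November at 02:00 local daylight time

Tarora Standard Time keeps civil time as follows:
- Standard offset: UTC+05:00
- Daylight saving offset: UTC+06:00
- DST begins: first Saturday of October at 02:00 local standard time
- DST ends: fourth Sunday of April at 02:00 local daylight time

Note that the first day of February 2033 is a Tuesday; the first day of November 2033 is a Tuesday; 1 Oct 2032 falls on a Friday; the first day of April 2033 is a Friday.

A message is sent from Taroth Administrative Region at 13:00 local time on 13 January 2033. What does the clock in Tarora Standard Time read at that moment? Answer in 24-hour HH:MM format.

1 February 2033 is a Tuesday, so the first Saturday is February 5 and the second is February 12.
1 November 2033 is a Tuesday, so the first Sunday is November 6.
Daylight saving runs 12 February – 6 November; 13 January 2033 is outside that window, so Taroth Administrative Region is on standard time at UTC+02:00.
13:00 Taroth Administrative Region − 2h = 11:00 UTC.
1 October 2032 is a Friday, so the first Saturday is October 2.
1 April 2033 is a Friday, so the first Sunday is April 3 and the fourth is April 24.
At the standard offset (UTC+05:00), 11:00 UTC + 5h = 16:00 Tarora Standard Time standard time.
Daylight saving runs 2 October 2032 – 24 April 2033; the standard-time date in Tarora Standard Time, 13 January 2033, is inside that window, so Tarora Standard Time is at UTC+06:00.
11:00 UTC + 6h = 17:00 Tarora Standard Time.

17:00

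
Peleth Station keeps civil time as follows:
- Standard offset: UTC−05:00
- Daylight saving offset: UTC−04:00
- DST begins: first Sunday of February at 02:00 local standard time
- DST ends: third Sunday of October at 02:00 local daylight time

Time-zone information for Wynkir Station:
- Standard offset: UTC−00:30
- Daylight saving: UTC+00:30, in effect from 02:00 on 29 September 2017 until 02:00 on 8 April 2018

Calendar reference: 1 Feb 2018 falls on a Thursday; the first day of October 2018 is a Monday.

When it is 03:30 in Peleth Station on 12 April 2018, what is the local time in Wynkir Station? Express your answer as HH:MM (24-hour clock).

1 February 2018 is a Thursday, so the first Sunday is February 4.
1 October 2018 is a Monday, so the first Sunday is October 7 and the third is October 21.
12 April 2018 falls between 4 February and 21 October, so daylight saving is in effect and Peleth Station is at UTC−04:00.
03:30 Peleth Station + 4h = 07:30 UTC.
At the standard offset (UTC−00:30), 07:30 UTC − 0h30m = 07:00 Wynkir Station standard time.
The standard-time date in Wynkir Station, 12 April 2018, is outside the daylight-saving period (29 September 2017 – 8 April 2018), so Wynkir Station is on standard time, UTC−00:30.
07:30 UTC − 0h30m = 07:00 Wynkir Station.

07:00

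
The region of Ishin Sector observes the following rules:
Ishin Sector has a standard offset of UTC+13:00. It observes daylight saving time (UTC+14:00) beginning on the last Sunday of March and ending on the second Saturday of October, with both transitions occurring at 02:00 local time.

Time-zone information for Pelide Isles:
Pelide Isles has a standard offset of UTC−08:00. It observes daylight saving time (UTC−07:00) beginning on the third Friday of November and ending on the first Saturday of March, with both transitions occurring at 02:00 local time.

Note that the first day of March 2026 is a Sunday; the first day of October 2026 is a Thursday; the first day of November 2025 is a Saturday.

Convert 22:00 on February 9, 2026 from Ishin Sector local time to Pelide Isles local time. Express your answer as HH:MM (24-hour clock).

1 March 2026 is a Sunday, so Sundays fall on 1, 8, 15, 22, 29; the last is March 29.
1 October 2026 is a Thursday, so the first Saturday is October 3 and the second is October 10.
Daylight saving runs 29 March – 10 October; February 9, 2026 is outside that window, so Ishin Sector is on standard time at UTC+13:00.
22:00 Ishin Sector − 13h = 09:00 UTC.
1 November 2025 is a Saturday, so the first Friday is November 7 and the third is November 21.
1 March 2026 is a Sunday, so the first Saturday is March 7.
At the standard offset (UTC−08:00), 09:00 UTC − 8h = 01:00 Pelide Isles standard time.
The standard-time date in Pelide Isles, February 9, 2026, lies within the daylight-saving period (21 November 2025 – 7 March 2026), so Pelide Isles is on daylight time, UTC−07:00.
09:00 UTC − 7h = 02:00 Pelide Isles.

02:00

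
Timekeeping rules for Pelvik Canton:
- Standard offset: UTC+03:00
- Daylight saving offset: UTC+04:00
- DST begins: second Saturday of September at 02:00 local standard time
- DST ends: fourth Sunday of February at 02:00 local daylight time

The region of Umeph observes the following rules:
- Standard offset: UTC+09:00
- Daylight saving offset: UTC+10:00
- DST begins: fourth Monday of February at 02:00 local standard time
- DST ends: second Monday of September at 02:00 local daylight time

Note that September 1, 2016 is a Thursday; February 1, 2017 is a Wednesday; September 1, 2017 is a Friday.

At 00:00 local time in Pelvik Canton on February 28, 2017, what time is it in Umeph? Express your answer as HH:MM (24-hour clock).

07:00

1 September 2016 is a Thursday, so the first Saturday is September 3 and the second is September 10.
1 February 2017 is a Wednesday, so the first Sunday is February 5 and the fourth is February 26.
February 28, 2017 is outside the daylight-saving period (10 September 2016 – 26 February 2017), so Pelvik Canton is on standard time, UTC+03:00.
00:00 Pelvik Canton − 3h = 21:00 UTC (rolling into the previous day, 27 February 2017).
1 February 2017 is a Wednesday, so the first Monday is February 6 and the fourth is February 27.
1 September 2017 is a Friday, so the first Monday is September 4 and the second is September 11.
At the standard offset (UTC+09:00), 21:00 UTC + 9h = 06:00 Umeph standard time (rolling into the next day, 28 February 2017).
The standard-time date in Umeph, February 28, 2017, lies within the daylight-saving period (27 February – 11 September), so Umeph is on daylight time, UTC+10:00.
21:00 UTC + 10h = 07:00 Umeph (rolling into the next day, 28 February 2017).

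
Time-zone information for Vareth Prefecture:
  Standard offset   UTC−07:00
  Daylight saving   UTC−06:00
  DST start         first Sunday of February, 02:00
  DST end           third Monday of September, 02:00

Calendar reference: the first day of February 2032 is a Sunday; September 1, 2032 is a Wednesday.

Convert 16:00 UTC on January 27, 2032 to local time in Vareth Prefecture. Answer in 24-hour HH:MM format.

1 February 2032 is a Sunday, so the first Sunday is February 1.
1 September 2032 is a Wednesday, so the first Monday is September 6 and the third is September 20.
At the standard offset (UTC−07:00), 16:00 UTC − 7h = 09:00 Vareth Prefecture standard time.
Daylight saving runs 1 February – 20 September; the standard-time date in Vareth Prefecture, January 27, 2032, is outside that window, so Vareth Prefecture is on standard time at UTC−07:00.
16:00 UTC − 7h = 09:00 local.

09:00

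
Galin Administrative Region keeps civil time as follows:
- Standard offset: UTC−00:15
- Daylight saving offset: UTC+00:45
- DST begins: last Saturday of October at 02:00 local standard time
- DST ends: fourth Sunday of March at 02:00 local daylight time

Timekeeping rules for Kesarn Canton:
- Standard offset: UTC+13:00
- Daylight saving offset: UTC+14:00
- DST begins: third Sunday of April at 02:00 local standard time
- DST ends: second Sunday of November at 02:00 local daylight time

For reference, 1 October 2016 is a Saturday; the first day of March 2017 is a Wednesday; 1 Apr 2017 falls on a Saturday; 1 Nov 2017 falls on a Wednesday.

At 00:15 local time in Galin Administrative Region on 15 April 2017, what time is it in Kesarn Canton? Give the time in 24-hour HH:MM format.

1 October 2016 is a Saturday, so Saturdays fall on 1, 8, 15, 22, 29; the last is October 29.
1 March 2017 is a Wednesday, so the first Sunday is March 5 and the fourth is March 26.
15 April 2017 does not fall between 29 October 2016 and 26 March 2017, so daylight saving is not in effect and Galin Administrative Region is at UTC−00:15.
00:15 Galin Administrative Region + 0h15m = 00:30 UTC.
1 April 2017 is a Saturday, so the first Sunday is April 2 and the third is April 16.
1 November 2017 is a Wednesday, so the first Sunday is November 5 and the second is November 12.
At the standard offset (UTC+13:00), 00:30 UTC + 13h = 13:30 Kesarn Canton standard time.
The standard-time date in Kesarn Canton, 15 April 2017, is outside the daylight-saving period (16 April – 12 November), so Kesarn Canton is on standard time, UTC+13:00.
00:30 UTC + 13h = 13:30 Kesarn Canton.

13:30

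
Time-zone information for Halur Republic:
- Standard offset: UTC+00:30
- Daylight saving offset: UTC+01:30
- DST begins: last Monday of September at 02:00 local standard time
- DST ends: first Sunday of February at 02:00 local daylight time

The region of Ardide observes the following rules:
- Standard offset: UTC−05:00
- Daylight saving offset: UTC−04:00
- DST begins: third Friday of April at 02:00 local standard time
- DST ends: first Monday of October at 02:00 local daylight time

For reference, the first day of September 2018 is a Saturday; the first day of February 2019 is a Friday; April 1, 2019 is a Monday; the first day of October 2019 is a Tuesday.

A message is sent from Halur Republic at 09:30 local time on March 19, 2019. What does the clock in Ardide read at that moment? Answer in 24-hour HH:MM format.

1 September 2018 is a Saturday, so Mondays fall on 3, 10, 17, 24; the last is September 24.
1 February 2019 is a Friday, so the first Sunday is February 3.
March 19, 2019 is outside the daylight-saving period (24 September 2018 – 3 February 2019), so Halur Republic is on standard time, UTC+00:30.
09:30 Halur Republic − 0h30m = 09:00 UTC.
1 April 2019 is a Monday, so the first Friday is April 5 and the third is April 19.
1 October 2019 is a Tuesday, so the first Monday is October 7.
At the standard offset (UTC−05:00), 09:00 UTC − 5h = 04:00 Ardide standard time.
Daylight saving runs 19 April – 7 October; the standard-time date in Ardide, March 19, 2019, is outside that window, so Ardide is on standard time at UTC−05:00.
09:00 UTC − 5h = 04:00 Ardide.

04:00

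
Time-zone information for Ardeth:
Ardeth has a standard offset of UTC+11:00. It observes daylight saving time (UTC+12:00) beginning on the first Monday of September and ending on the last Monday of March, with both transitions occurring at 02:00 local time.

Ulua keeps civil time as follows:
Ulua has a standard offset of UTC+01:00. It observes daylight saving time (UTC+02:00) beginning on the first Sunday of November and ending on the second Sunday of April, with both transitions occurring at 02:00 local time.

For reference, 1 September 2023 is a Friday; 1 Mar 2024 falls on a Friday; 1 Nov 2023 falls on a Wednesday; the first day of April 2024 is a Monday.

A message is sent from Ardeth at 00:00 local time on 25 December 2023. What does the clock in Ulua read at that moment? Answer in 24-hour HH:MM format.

1 September 2023 is a Friday, so the first Monday is September 4.
1 March 2024 is a Friday, so Mondays fall on 4, 11, 18, 25; the last is March 25.
25 December 2023 falls between 4 September 2023 and 25 March 2024, so daylight saving is in effect and Ardeth is at UTC+12:00.
00:00 Ardeth − 12h = 12:00 UTC (rolling into the previous day, 24 December 2023).
1 November 2023 is a Wednesday, so the first Sunday is November 5.
1 April 2024 is a Monday, so the first Sunday is April 7 and the second is April 14.
At the standard offset (UTC+01:00), 12:00 UTC + 1h = 13:00 Ulua standard time.
The standard-time date in Ulua, 24 December 2023, falls between 5 November 2023 and 14 April 2024, so daylight saving is in effect and Ulua is at UTC+02:00.
12:00 UTC + 2h = 14:00 Ulua.

14:00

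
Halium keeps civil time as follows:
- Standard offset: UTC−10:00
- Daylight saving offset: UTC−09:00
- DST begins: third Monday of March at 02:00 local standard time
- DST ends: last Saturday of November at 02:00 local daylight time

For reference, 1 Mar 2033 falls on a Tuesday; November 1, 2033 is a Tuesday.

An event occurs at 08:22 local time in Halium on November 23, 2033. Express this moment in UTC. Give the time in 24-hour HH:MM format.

1 March 2033 is a Tuesday, so the first Monday is March 7 and the third is March 21.
1 November 2033 is a Tuesday, so Saturdays fall on 5, 12, 19, 26; the last is November 26.
November 23, 2033 lies within the daylight-saving period (21 March – 26 November), so Halium is on daylight time, UTC−09:00.
08:22 local + 9h = 17:22 UTC.

17:22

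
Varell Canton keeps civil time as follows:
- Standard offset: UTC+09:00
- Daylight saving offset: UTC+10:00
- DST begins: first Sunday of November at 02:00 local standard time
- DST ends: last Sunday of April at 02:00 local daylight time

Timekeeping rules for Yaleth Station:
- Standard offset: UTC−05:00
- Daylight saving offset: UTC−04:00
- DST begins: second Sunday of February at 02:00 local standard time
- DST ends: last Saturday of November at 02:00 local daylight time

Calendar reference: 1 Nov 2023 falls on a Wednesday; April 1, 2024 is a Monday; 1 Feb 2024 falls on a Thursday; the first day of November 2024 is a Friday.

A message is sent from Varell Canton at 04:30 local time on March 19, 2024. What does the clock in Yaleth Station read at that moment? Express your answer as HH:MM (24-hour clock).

14:30

1 November 2023 is a Wednesday, so the first Sunday is November 5.
1 April 2024 is a Monday, so Sundays fall on 7, 14, 21, 28; the last is April 28.
March 19, 2024 lies within the daylight-saving period (5 November 2023 – 28 April 2024), so Varell Canton is on daylight time, UTC+10:00.
04:30 Varell Canton − 10h = 18:30 UTC (rolling into the previous day, 18 March 2024).
1 February 2024 is a Thursday, so the first Sunday is February 4 and the second is February 11.
1 November 2024 is a Friday, so Saturdays fall on 2, 9, 16, 23, 30; the last is November 30.
At the standard offset (UTC−05:00), 18:30 UTC − 5h = 13:30 Yaleth Station standard time.
The standard-time date in Yaleth Station, March 18, 2024, falls between 11 February and 30 November, so daylight saving is in effect and Yaleth Station is at UTC−04:00.
18:30 UTC − 4h = 14:30 Yaleth Station.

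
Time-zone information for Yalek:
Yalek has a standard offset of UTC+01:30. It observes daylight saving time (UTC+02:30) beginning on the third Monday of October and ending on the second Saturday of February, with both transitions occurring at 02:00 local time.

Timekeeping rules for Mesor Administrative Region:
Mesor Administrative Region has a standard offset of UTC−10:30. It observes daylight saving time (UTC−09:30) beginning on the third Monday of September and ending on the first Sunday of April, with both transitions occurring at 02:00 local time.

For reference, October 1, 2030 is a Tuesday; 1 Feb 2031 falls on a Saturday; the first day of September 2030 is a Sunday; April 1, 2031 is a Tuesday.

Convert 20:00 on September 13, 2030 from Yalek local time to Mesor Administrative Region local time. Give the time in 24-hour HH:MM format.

1 October 2030 is a Tuesday, so the first Monday is October 7 and the third is October 21.
1 February 2031 is a Saturday, so the first Saturday is February 1 and the second is February 8.
Daylight saving runs 21 October 2030 – 8 February 2031; September 13, 2030 is outside that window, so Yalek is on standard time at UTC+01:30.
20:00 Yalek − 1h30m = 18:30 UTC.
1 September 2030 is a Sunday, so the first Monday is September 2 and the third is September 16.
1 April 2031 is a Tuesday, so the first Sunday is April 6.
At the standard offset (UTC−10:30), 18:30 UTC − 10h30m = 08:00 Mesor Administrative Region standard time.
The standard-time date in Mesor Administrative Region, September 13, 2030, does not fall between 16 September 2030 and 6 April 2031, so daylight saving is not in effect and Mesor Administrative Region is at UTC−10:30.
18:30 UTC − 10h30m = 08:00 Mesor Administrative Region.

08:00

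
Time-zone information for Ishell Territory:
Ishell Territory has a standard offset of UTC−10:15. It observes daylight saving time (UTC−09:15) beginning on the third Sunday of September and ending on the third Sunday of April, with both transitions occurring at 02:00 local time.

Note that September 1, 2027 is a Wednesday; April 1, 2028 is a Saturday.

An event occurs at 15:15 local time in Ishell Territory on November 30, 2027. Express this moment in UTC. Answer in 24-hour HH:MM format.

1 September 2027 is a Wednesday, so the first Sunday is September 5 and the third is September 19.
1 April 2028 is a Saturday, so the first Sunday is April 2 and the third is April 16.
Daylight saving runs 19 September 2027 – 16 April 2028; November 30, 2027 is inside that window, so Ishell Territory is at UTC−09:15.
15:15 local + 9h15m = 00:30 UTC (rolling into the next day, 1 December 2027).

00:30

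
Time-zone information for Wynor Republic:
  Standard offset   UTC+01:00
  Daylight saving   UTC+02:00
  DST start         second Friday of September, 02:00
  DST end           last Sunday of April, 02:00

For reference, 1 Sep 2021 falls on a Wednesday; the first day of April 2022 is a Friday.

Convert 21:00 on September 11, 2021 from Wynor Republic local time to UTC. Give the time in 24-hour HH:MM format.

1 September 2021 is a Wednesday, so the first Friday is September 3 and the second is September 10.
1 April 2022 is a Friday, so Sundays fall on 3, 10, 17, 24; the last is April 24.
Daylight saving runs 10 September 2021 – 24 April 2022; September 11, 2021 is inside that window, so Wynor Republic is at UTC+02:00.
21:00 local − 2h = 19:00 UTC.

19:00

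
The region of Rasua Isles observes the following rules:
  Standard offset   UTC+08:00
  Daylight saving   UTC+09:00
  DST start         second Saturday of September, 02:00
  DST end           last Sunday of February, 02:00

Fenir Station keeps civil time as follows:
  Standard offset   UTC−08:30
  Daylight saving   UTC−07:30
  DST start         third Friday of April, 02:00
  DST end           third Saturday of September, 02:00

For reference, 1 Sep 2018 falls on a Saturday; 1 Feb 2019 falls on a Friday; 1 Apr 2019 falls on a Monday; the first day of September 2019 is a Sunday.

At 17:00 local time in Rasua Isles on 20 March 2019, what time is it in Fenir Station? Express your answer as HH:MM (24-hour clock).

1 September 2018 is a Saturday, so the first Saturday is September 1 and the second is September 8.
1 February 2019 is a Friday, so Sundays fall on 3, 10, 17, 24; the last is February 24.
20 March 2019 is outside the daylight-saving period (8 September 2018 – 24 February 2019), so Rasua Isles is on standard time, UTC+08:00.
17:00 Rasua Isles − 8h = 09:00 UTC.
1 April 2019 is a Monday, so the first Friday is April 5 and the third is April 19.
1 September 2019 is a Sunday, so the first Saturday is September 7 and the third is September 21.
At the standard offset (UTC−08:30), 09:00 UTC − 8h30m = 00:30 Fenir Station standard time.
The standard-time date in Fenir Station, 20 March 2019, is outside the daylight-saving period (19 April – 21 September), so Fenir Station is on standard time, UTC−08:30.
09:00 UTC − 8h30m = 00:30 Fenir Station.

00:30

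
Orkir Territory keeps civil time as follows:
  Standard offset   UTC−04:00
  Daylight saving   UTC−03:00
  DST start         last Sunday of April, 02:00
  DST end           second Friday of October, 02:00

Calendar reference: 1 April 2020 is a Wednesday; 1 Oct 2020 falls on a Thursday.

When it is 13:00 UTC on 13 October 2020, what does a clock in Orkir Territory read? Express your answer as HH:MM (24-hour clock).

1 April 2020 is a Wednesday, so Sundays fall on 5, 12, 19, 26; the last is April 26.
1 October 2020 is a Thursday, so the first Friday is October 2 and the second is October 9.
At the standard offset (UTC−04:00), 13:00 UTC − 4h = 09:00 Orkir Territory standard time.
Daylight saving runs 26 April – 9 October; the standard-time date in Orkir Territory, 13 October 2020, is outside that window, so Orkir Territory is on standard time at UTC−04:00.
13:00 UTC − 4h = 09:00 local.

09:00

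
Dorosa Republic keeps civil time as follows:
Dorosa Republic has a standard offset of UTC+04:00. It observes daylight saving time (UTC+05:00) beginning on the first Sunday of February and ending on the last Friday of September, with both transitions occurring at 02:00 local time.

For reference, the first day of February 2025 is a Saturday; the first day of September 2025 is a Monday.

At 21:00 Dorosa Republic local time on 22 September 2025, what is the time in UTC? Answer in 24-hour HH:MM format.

16:00

1 February 2025 is a Saturday, so the first Sunday is February 2.
1 September 2025 is a Monday, so Fridays fall on 5, 12, 19, 26; the last is September 26.
Daylight saving runs 2 February – 26 September; 22 September 2025 is inside that window, so Dorosa Republic is at UTC+05:00.
21:00 local − 5h = 16:00 UTC.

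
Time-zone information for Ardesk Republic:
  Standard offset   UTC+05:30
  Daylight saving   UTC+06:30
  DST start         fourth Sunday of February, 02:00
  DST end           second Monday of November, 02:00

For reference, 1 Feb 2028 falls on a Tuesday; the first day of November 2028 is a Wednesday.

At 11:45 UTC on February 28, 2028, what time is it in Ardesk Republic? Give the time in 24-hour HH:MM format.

1 February 2028 is a Tuesday, so the first Sunday is February 6 and the fourth is February 27.
1 November 2028 is a Wednesday, so the first Monday is November 6 and the second is November 13.
At the standard offset (UTC+05:30), 11:45 UTC + 5h30m = 17:15 Ardesk Republic standard time.
Daylight saving runs 27 February – 13 November; the standard-time date in Ardesk Republic, February 28, 2028, is inside that window, so Ardesk Republic is at UTC+06:30.
11:45 UTC + 6h30m = 18:15 local.

18:15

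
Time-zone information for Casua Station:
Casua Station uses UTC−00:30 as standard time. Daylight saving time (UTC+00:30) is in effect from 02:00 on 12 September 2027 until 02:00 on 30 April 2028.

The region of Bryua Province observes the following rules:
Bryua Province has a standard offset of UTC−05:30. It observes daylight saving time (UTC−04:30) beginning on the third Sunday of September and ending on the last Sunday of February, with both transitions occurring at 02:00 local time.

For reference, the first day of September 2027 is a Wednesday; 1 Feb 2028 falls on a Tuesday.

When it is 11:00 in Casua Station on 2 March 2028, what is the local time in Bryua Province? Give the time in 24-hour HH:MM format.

05:00

2 March 2028 lies within the daylight-saving period (12 September 2027 – 30 April 2028), so Casua Station is on daylight time, UTC+00:30.
11:00 Casua Station − 0h30m = 10:30 UTC.
1 September 2027 is a Wednesday, so the first Sunday is September 5 and the third is September 19.
1 February 2028 is a Tuesday, so Sundays fall on 6, 13, 20, 27; the last is February 27.
At the standard offset (UTC−05:30), 10:30 UTC − 5h30m = 05:00 Bryua Province standard time.
Daylight saving runs 19 September 2027 – 27 February 2028; the standard-time date in Bryua Province, 2 March 2028, is outside that window, so Bryua Province is on standard time at UTC−05:30.
10:30 UTC − 5h30m = 05:00 Bryua Province.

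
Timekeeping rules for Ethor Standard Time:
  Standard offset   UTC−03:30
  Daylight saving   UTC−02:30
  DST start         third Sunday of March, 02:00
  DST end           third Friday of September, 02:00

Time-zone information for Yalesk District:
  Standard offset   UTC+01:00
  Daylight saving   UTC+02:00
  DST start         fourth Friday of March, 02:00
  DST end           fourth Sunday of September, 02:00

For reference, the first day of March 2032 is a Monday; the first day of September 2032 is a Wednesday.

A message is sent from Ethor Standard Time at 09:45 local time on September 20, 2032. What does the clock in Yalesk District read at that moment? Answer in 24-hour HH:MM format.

1 March 2032 is a Monday, so the first Sunday is March 7 and the third is March 21.
1 September 2032 is a Wednesday, so the first Friday is September 3 and the third is September 17.
September 20, 2032 is outside the daylight-saving period (21 March – 17 September), so Ethor Standard Time is on standard time, UTC−03:30.
09:45 Ethor Standard Time + 3h30m = 13:15 UTC.
1 March 2032 is a Monday, so the first Friday is March 5 and the fourth is March 26.
1 September 2032 is a Wednesday, so the first Sunday is September 5 and the fourth is September 26.
At the standard offset (UTC+01:00), 13:15 UTC + 1h = 14:15 Yalesk District standard time.
The standard-time date in Yalesk District, September 20, 2032, falls between 26 March and 26 September, so daylight saving is in effect and Yalesk District is at UTC+02:00.
13:15 UTC + 2h = 15:15 Yalesk District.

15:15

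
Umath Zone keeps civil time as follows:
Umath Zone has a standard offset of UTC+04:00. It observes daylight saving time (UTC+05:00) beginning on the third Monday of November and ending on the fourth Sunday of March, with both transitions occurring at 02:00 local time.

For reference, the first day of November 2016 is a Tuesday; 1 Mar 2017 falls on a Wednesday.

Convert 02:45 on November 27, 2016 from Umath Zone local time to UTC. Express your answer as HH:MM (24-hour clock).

1 November 2016 is a Tuesday, so the first Monday is November 7 and the third is November 21.
1 March 2017 is a Wednesday, so the first Sunday is March 5 and the fourth is March 26.
November 27, 2016 falls between 21 November 2016 and 26 March 2017, so daylight saving is in effect and Umath Zone is at UTC+05:00.
02:45 local − 5h = 21:45 UTC (rolling into the previous day, 26 November 2016).

21:45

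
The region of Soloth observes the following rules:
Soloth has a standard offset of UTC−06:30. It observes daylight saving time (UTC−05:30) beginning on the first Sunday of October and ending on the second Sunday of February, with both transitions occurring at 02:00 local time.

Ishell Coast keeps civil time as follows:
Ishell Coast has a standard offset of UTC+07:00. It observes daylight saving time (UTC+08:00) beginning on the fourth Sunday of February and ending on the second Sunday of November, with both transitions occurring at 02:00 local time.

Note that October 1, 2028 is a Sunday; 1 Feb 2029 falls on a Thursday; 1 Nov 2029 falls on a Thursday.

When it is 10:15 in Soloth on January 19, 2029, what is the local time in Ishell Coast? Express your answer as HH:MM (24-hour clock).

1 October 2028 is a Sunday, so the first Sunday is October 1.
1 February 2029 is a Thursday, so the first Sunday is February 4 and the second is February 11.
January 19, 2029 falls between 1 October 2028 and 11 February 2029, so daylight saving is in effect and Soloth is at UTC−05:30.
10:15 Soloth + 5h30m = 15:45 UTC.
1 February 2029 is a Thursday, so the first Sunday is February 4 and the fourth is February 25.
1 November 2029 is a Thursday, so the first Sunday is November 4 and the second is November 11.
At the standard offset (UTC+07:00), 15:45 UTC + 7h = 22:45 Ishell Coast standard time.
Daylight saving runs 25 February – 11 November; the standard-time date in Ishell Coast, January 19, 2029, is outside that window, so Ishell Coast is on standard time at UTC+07:00.
15:45 UTC + 7h = 22:45 Ishell Coast.

22:45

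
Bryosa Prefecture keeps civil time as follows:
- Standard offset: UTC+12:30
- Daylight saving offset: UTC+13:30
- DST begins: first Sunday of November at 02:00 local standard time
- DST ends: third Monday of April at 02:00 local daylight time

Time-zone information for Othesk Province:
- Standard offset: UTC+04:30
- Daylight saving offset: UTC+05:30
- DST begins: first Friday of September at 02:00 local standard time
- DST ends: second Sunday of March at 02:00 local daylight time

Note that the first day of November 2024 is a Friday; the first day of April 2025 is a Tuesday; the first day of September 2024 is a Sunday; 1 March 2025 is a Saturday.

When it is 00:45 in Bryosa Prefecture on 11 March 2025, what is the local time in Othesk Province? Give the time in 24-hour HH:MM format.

15:45

1 November 2024 is a Friday, so the first Sunday is November 3.
1 April 2025 is a Tuesday, so the first Monday is April 7 and the third is April 21.
Daylight saving runs 3 November 2024 – 21 April 2025; 11 March 2025 is inside that window, so Bryosa Prefecture is at UTC+13:30.
00:45 Bryosa Prefecture − 13h30m = 11:15 UTC (rolling into the previous day, 10 March 2025).
1 September 2024 is a Sunday, so the first Friday is September 6.
1 March 2025 is a Saturday, so the first Sunday is March 2 and the second is March 9.
At the standard offset (UTC+04:30), 11:15 UTC + 4h30m = 15:45 Othesk Province standard time.
Daylight saving runs 6 September 2024 – 9 March 2025; the standard-time date in Othesk Province, 10 March 2025, is outside that window, so Othesk Province is on standard time at UTC+04:30.
11:15 UTC + 4h30m = 15:45 Othesk Province.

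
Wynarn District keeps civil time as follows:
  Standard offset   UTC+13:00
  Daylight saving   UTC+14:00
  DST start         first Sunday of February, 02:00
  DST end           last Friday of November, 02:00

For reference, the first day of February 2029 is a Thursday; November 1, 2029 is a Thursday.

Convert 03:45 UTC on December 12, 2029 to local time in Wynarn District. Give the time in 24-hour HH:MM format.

1 February 2029 is a Thursday, so the first Sunday is February 4.
1 November 2029 is a Thursday, so Fridays fall on 2, 9, 16, 23, 30; the last is November 30.
At the standard offset (UTC+13:00), 03:45 UTC + 13h = 16:45 Wynarn District standard time.
The standard-time date in Wynarn District, December 12, 2029, is outside the daylight-saving period (4 February – 30 November), so Wynarn District is on standard time, UTC+13:00.
03:45 UTC + 13h = 16:45 local.

16:45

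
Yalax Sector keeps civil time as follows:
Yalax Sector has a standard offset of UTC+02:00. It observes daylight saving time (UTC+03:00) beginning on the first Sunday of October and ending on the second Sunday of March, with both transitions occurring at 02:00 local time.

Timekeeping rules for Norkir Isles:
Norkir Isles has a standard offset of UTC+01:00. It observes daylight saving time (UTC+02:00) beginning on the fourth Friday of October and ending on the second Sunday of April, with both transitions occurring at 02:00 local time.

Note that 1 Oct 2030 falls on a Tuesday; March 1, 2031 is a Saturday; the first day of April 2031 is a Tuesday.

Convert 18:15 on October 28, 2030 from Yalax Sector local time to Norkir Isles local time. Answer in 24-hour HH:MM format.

1 October 2030 is a Tuesday, so the first Sunday is October 6.
1 March 2031 is a Saturday, so the first Sunday is March 2 and the second is March 9.
October 28, 2030 falls between 6 October 2030 and 9 March 2031, so daylight saving is in effect and Yalax Sector is at UTC+03:00.
18:15 Yalax Sector − 3h = 15:15 UTC.
1 October 2030 is a Tuesday, so the first Friday is October 4 and the fourth is October 25.
1 April 2031 is a Tuesday, so the first Sunday is April 6 and the second is April 13.
At the standard offset (UTC+01:00), 15:15 UTC + 1h = 16:15 Norkir Isles standard time.
The standard-time date in Norkir Isles, October 28, 2030, lies within the daylight-saving period (25 October 2030 – 13 April 2031), so Norkir Isles is on daylight time, UTC+02:00.
15:15 UTC + 2h = 17:15 Norkir Isles.

17:15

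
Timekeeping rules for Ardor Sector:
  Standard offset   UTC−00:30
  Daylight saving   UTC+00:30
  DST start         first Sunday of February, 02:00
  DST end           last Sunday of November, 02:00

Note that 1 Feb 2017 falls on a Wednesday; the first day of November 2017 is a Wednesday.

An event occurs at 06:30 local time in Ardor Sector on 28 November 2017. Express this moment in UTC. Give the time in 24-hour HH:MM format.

07:00

1 February 2017 is a Wednesday, so the first Sunday is February 5.
1 November 2017 is a Wednesday, so Sundays fall on 5, 12, 19, 26; the last is November 26.
28 November 2017 is outside the daylight-saving period (5 February – 26 November), so Ardor Sector is on standard time, UTC−00:30.
06:30 local + 0h30m = 07:00 UTC.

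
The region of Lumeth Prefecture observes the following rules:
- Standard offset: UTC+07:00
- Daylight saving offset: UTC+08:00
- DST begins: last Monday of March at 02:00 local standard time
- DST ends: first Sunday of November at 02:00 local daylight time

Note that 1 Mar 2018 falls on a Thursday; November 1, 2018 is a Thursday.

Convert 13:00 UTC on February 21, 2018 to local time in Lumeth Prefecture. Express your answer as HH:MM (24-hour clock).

20:00

1 March 2018 is a Thursday, so Mondays fall on 5, 12, 19, 26; the last is March 26.
1 November 2018 is a Thursday, so the first Sunday is November 4.
At the standard offset (UTC+07:00), 13:00 UTC + 7h = 20:00 Lumeth Prefecture standard time.
Daylight saving runs 26 March – 4 November; the standard-time date in Lumeth Prefecture, February 21, 2018, is outside that window, so Lumeth Prefecture is on standard time at UTC+07:00.
13:00 UTC + 7h = 20:00 local.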